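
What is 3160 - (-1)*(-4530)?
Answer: -1370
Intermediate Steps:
3160 - (-1)*(-4530) = 3160 - 1*4530 = 3160 - 4530 = -1370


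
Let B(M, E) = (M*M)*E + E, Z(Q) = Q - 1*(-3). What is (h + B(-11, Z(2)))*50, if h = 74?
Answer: 34200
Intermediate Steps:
Z(Q) = 3 + Q (Z(Q) = Q + 3 = 3 + Q)
B(M, E) = E + E*M**2 (B(M, E) = M**2*E + E = E*M**2 + E = E + E*M**2)
(h + B(-11, Z(2)))*50 = (74 + (3 + 2)*(1 + (-11)**2))*50 = (74 + 5*(1 + 121))*50 = (74 + 5*122)*50 = (74 + 610)*50 = 684*50 = 34200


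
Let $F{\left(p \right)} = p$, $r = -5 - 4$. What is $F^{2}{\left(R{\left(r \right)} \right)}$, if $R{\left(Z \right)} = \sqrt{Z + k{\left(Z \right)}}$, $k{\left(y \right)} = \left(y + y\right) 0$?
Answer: $-9$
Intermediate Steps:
$k{\left(y \right)} = 0$ ($k{\left(y \right)} = 2 y 0 = 0$)
$r = -9$
$R{\left(Z \right)} = \sqrt{Z}$ ($R{\left(Z \right)} = \sqrt{Z + 0} = \sqrt{Z}$)
$F^{2}{\left(R{\left(r \right)} \right)} = \left(\sqrt{-9}\right)^{2} = \left(3 i\right)^{2} = -9$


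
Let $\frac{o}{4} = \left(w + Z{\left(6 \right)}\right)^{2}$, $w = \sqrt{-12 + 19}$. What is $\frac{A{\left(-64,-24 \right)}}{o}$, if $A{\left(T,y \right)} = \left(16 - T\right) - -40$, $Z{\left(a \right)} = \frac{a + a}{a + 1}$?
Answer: $\frac{715890}{39601} - \frac{246960 \sqrt{7}}{39601} \approx 1.5781$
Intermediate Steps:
$Z{\left(a \right)} = \frac{2 a}{1 + a}$
$w = \sqrt{7} \approx 2.6458$
$A{\left(T,y \right)} = 56 - T$ ($A{\left(T,y \right)} = \left(16 - T\right) + 40 = 56 - T$)
$o = 4 \left(\frac{12}{7} + \sqrt{7}\right)^{2}$ ($o = 4 \left(\sqrt{7} + 2 \cdot 6 \frac{1}{1 + 6}\right)^{2} = 4 \left(\sqrt{7} + 2 \cdot 6 \cdot \frac{1}{7}\right)^{2} = 4 \left(\sqrt{7} + \frac{12}{7}\right)^{2} = 4 \left(\frac{12}{7} + \sqrt{7}\right)^{2} \approx 76.04$)
$\frac{A{\left(-64,-24 \right)}}{o} = \frac{56 - -64}{\frac{1948}{49} + \frac{96 \sqrt{7}}{7}} = \frac{56 + 64}{\frac{1948}{49} + \frac{96 \sqrt{7}}{7}} = \frac{120}{\frac{1948}{49} + \frac{96 \sqrt{7}}{7}}$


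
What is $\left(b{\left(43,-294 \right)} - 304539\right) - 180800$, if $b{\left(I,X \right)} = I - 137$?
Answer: $-485433$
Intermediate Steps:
$b{\left(I,X \right)} = -137 + I$ ($b{\left(I,X \right)} = I - 137 = -137 + I$)
$\left(b{\left(43,-294 \right)} - 304539\right) - 180800 = \left(\left(-137 + 43\right) - 304539\right) - 180800 = \left(-94 - 304539\right) - 180800 = -304633 - 180800 = -485433$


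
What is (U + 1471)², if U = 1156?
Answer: 6901129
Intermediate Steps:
(U + 1471)² = (1156 + 1471)² = 2627² = 6901129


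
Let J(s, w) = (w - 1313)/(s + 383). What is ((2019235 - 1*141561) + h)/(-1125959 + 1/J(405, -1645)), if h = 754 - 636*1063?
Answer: -355658088/333058751 ≈ -1.0679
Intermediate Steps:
J(s, w) = (-1313 + w)/(383 + s)
h = -675314 (h = 754 - 676068 = -675314)
((2019235 - 1*141561) + h)/(-1125959 + 1/J(405, -1645)) = ((2019235 - 1*141561) - 675314)/(-1125959 + 1/((-1313 - 1645)/(383 + 405))) = ((2019235 - 141561) - 675314)/(-1125959 + 1/(-2958/788)) = (1877674 - 675314)/(-1125959 + 1/((1/788)*(-2958))) = 1202360/(-1125959 + 1/(-1479/394)) = 1202360/(-1125959 - 394/1479) = 1202360/(-1665293755/1479) = 1202360*(-1479/1665293755) = -355658088/333058751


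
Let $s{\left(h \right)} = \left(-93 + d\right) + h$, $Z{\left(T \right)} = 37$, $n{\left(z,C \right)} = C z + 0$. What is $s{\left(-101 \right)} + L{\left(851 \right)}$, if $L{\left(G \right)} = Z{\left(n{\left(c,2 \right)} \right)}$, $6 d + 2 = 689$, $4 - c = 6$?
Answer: $- \frac{85}{2} \approx -42.5$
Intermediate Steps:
$c = -2$ ($c = 4 - 6 = -2$)
$n{\left(z,C \right)} = C z$
$d = \frac{229}{2}$ ($d = - \frac{1}{3} + \frac{1}{6} \cdot 689 = - \frac{1}{3} + \frac{689}{6} = \frac{229}{2} \approx 114.5$)
$L{\left(G \right)} = 37$
$s{\left(h \right)} = \frac{43}{2} + h$ ($s{\left(h \right)} = \left(-93 + \frac{229}{2}\right) + h = \frac{43}{2} + h$)
$s{\left(-101 \right)} + L{\left(851 \right)} = \left(\frac{43}{2} - 101\right) + 37 = - \frac{159}{2} + 37 = - \frac{85}{2}$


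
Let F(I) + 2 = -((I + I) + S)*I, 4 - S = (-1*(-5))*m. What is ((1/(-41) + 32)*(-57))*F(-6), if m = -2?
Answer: -747270/41 ≈ -18226.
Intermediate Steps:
S = 14 (S = 4 - (-1*(-5))*(-2) = 4 - 5*(-2) = 4 - 1*(-10) = 4 + 10 = 14)
F(I) = -2 - I*(14 + 2*I) (F(I) = -2 - ((I + I) + 14)*I = -2 - (2*I + 14)*I = -2 - (14 + 2*I)*I = -2 - I*(14 + 2*I))
((1/(-41) + 32)*(-57))*F(-6) = ((1/(-41) + 32)*(-57))*(-2 - 14*(-6) - 2*(-6)²) = ((-1/41 + 32)*(-57))*(-2 + 84 - 2*36) = ((1311/41)*(-57))*(-2 + 84 - 72) = -74727/41*10 = -747270/41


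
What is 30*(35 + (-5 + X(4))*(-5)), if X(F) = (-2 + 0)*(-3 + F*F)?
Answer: 5700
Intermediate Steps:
X(F) = 6 - 2*F**2 (X(F) = -2*(-3 + F**2) = 6 - 2*F**2)
30*(35 + (-5 + X(4))*(-5)) = 30*(35 + (-5 + (6 - 2*4**2))*(-5)) = 30*(35 + (-5 + (6 - 2*16))*(-5)) = 30*(35 + (-5 + (6 - 32))*(-5)) = 30*(35 + (-5 - 26)*(-5)) = 30*(35 - 31*(-5)) = 30*(35 + 155) = 30*190 = 5700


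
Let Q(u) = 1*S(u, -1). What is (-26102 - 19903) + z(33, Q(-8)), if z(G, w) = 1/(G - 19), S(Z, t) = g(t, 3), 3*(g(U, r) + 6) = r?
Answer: -644069/14 ≈ -46005.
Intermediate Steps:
g(U, r) = -6 + r/3
S(Z, t) = -5 (S(Z, t) = -6 + (⅓)*3 = -6 + 1 = -5)
Q(u) = -5 (Q(u) = 1*(-5) = -5)
z(G, w) = 1/(-19 + G)
(-26102 - 19903) + z(33, Q(-8)) = (-26102 - 19903) + 1/(-19 + 33) = -46005 + 1/14 = -644069/14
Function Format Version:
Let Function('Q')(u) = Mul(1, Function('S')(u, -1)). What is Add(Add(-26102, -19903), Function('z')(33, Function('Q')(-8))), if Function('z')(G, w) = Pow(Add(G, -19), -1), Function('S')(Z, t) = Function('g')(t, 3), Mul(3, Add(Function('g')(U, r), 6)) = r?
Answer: Rational(-644069, 14) ≈ -46005.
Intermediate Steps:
Function('g')(U, r) = Add(-6, Mul(Rational(1, 3), r))
Function('S')(Z, t) = -5 (Function('S')(Z, t) = Add(-6, Mul(Rational(1, 3), 3)) = Add(-6, 1) = -5)
Function('Q')(u) = -5 (Function('Q')(u) = Mul(1, -5) = -5)
Function('z')(G, w) = Pow(Add(-19, G), -1)
Add(Add(-26102, -19903), Function('z')(33, Function('Q')(-8))) = Add(Add(-26102, -19903), Pow(Add(-19, 33), -1)) = Add(-46005, Pow(14, -1)) = Add(-46005, Rational(1, 14)) = Rational(-644069, 14)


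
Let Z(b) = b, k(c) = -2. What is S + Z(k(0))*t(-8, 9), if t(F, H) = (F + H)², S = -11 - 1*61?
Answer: -74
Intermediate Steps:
S = -72 (S = -11 - 61 = -72)
S + Z(k(0))*t(-8, 9) = -72 - 2*(-8 + 9)² = -72 - 2*1² = -72 - 2*1 = -72 - 2 = -74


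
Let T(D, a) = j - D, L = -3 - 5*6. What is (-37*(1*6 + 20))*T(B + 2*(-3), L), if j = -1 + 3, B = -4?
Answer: -11544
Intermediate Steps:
L = -33 (L = -3 - 30 = -33)
j = 2
T(D, a) = 2 - D
(-37*(1*6 + 20))*T(B + 2*(-3), L) = (-37*(1*6 + 20))*(2 - (-4 + 2*(-3))) = (-37*(6 + 20))*(2 - (-4 - 6)) = (-37*26)*(2 - 1*(-10)) = -962*(2 + 10) = -962*12 = -11544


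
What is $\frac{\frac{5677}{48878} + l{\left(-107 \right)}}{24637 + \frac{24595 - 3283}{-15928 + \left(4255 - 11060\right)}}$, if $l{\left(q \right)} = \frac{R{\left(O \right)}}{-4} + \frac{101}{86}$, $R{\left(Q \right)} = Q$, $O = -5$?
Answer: $\frac{242772185905}{2354181418844372} \approx 0.00010312$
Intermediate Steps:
$l{\left(q \right)} = \frac{417}{172}$ ($l{\left(q \right)} = - \frac{5}{-4} + \frac{101}{86} = \left(-5\right) \left(- \frac{1}{4}\right) + 101 \cdot \frac{1}{86} = \frac{5}{4} + \frac{101}{86} = \frac{417}{172}$)
$\frac{\frac{5677}{48878} + l{\left(-107 \right)}}{24637 + \frac{24595 - 3283}{-15928 + \left(4255 - 11060\right)}} = \frac{\frac{5677}{48878} + \frac{417}{172}}{24637 + \frac{24595 - 3283}{-15928 + \left(4255 - 11060\right)}} = \frac{5677 \cdot \frac{1}{48878} + \frac{417}{172}}{24637 + \frac{21312}{-15928 - 6805}} = \frac{\frac{5677}{48878} + \frac{417}{172}}{24637 + \frac{21312}{-22733}} = \frac{10679285}{4203508 \left(24637 + 21312 \left(- \frac{1}{22733}\right)\right)} = \frac{10679285}{4203508 \left(24637 - \frac{21312}{22733}\right)} = \frac{10679285}{4203508 \cdot \frac{560051609}{22733}} = \frac{10679285}{4203508} \cdot \frac{22733}{560051609} = \frac{242772185905}{2354181418844372}$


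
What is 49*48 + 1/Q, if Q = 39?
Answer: 91729/39 ≈ 2352.0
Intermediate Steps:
49*48 + 1/Q = 49*48 + 1/39 = 2352 + 1/39 = 91729/39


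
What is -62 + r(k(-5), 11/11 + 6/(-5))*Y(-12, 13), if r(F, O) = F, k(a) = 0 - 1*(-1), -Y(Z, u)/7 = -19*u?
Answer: 1667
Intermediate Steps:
Y(Z, u) = 133*u (Y(Z, u) = -(-133)*u = 133*u)
k(a) = 1 (k(a) = 0 + 1 = 1)
-62 + r(k(-5), 11/11 + 6/(-5))*Y(-12, 13) = -62 + 1*(133*13) = -62 + 1*1729 = -62 + 1729 = 1667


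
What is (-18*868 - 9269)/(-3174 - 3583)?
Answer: 24893/6757 ≈ 3.6840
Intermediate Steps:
(-18*868 - 9269)/(-3174 - 3583) = (-15624 - 9269)/(-6757) = -24893*(-1/6757) = 24893/6757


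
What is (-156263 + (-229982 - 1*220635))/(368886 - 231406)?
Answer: -15172/3437 ≈ -4.4143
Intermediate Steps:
(-156263 + (-229982 - 1*220635))/(368886 - 231406) = (-156263 + (-229982 - 220635))/137480 = (-156263 - 450617)*(1/137480) = -606880*1/137480 = -15172/3437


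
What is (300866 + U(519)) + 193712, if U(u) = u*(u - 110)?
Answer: 706849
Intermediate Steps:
U(u) = u*(-110 + u)
(300866 + U(519)) + 193712 = (300866 + 519*(-110 + 519)) + 193712 = (300866 + 519*409) + 193712 = (300866 + 212271) + 193712 = 513137 + 193712 = 706849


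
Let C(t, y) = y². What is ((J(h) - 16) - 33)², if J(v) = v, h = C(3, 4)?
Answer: 1089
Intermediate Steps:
h = 16 (h = 4² = 16)
((J(h) - 16) - 33)² = ((16 - 16) - 33)² = (0 - 33)² = (-33)² = 1089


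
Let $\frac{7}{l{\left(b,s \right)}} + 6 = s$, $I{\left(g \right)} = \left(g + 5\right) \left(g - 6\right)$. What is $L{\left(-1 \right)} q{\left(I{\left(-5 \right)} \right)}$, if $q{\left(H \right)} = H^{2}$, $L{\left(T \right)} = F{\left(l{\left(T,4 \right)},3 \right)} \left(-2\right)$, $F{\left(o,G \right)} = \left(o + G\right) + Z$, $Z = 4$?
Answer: $0$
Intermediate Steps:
$I{\left(g \right)} = \left(-6 + g\right) \left(5 + g\right)$ ($I{\left(g \right)} = \left(5 + g\right) \left(-6 + g\right) = \left(-6 + g\right) \left(5 + g\right)$)
$l{\left(b,s \right)} = \frac{7}{-6 + s}$
$F{\left(o,G \right)} = 4 + G + o$ ($F{\left(o,G \right)} = \left(o + G\right) + 4 = \left(G + o\right) + 4 = 4 + G + o$)
$L{\left(T \right)} = -7$ ($L{\left(T \right)} = \left(4 + 3 + \frac{7}{-6 + 4}\right) \left(-2\right) = \left(4 + 3 + \frac{7}{-2}\right) \left(-2\right) = \left(4 + 3 + 7 \left(- \frac{1}{2}\right)\right) \left(-2\right) = \left(4 + 3 - \frac{7}{2}\right) \left(-2\right) = \frac{7}{2} \left(-2\right) = -7$)
$L{\left(-1 \right)} q{\left(I{\left(-5 \right)} \right)} = - 7 \left(-30 + \left(-5\right)^{2} - -5\right)^{2} = - 7 \left(-30 + 25 + 5\right)^{2} = - 7 \cdot 0^{2} = \left(-7\right) 0 = 0$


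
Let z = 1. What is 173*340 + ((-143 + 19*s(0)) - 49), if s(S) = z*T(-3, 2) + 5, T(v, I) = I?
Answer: 58761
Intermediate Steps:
s(S) = 7 (s(S) = 1*2 + 5 = 2 + 5 = 7)
173*340 + ((-143 + 19*s(0)) - 49) = 173*340 + ((-143 + 19*7) - 49) = 58820 + ((-143 + 133) - 49) = 58820 + (-10 - 49) = 58820 - 59 = 58761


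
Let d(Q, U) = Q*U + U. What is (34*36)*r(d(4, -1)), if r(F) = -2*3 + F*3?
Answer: -25704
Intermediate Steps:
d(Q, U) = U + Q*U
r(F) = -6 + 3*F
(34*36)*r(d(4, -1)) = (34*36)*(-6 + 3*(-(1 + 4))) = 1224*(-6 + 3*(-1*5)) = 1224*(-6 + 3*(-5)) = 1224*(-6 - 15) = 1224*(-21) = -25704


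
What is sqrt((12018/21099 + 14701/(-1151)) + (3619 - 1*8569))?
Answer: I*sqrt(325166943716214691)/8094983 ≈ 70.443*I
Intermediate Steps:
sqrt((12018/21099 + 14701/(-1151)) + (3619 - 1*8569)) = sqrt((12018*(1/21099) + 14701*(-1/1151)) + (3619 - 8569)) = sqrt((4006/7033 - 14701/1151) - 4950) = sqrt(-98781227/8094983 - 4950) = sqrt(-40168947077/8094983) = I*sqrt(325166943716214691)/8094983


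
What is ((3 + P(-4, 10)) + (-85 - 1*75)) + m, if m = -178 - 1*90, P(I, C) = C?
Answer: -415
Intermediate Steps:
m = -268 (m = -178 - 90 = -268)
((3 + P(-4, 10)) + (-85 - 1*75)) + m = ((3 + 10) + (-85 - 1*75)) - 268 = (13 + (-85 - 75)) - 268 = (13 - 160) - 268 = -147 - 268 = -415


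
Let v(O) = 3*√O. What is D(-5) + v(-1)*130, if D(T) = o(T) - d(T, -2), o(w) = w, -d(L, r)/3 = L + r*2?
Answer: -32 + 390*I ≈ -32.0 + 390.0*I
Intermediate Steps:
d(L, r) = -6*r - 3*L (d(L, r) = -3*(L + r*2) = -3*(L + 2*r) = -6*r - 3*L)
D(T) = -12 + 4*T (D(T) = T - (-6*(-2) - 3*T) = T - (12 - 3*T) = T + (-12 + 3*T) = -12 + 4*T)
D(-5) + v(-1)*130 = (-12 + 4*(-5)) + (3*√(-1))*130 = (-12 - 20) + (3*I)*130 = -32 + 390*I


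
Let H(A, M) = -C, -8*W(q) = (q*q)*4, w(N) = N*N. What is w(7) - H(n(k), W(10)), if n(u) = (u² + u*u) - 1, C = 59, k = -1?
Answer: 108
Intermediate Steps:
w(N) = N²
W(q) = -q²/2 (W(q) = -q*q*4/8 = -q²*4/8 = -q²/2)
n(u) = -1 + 2*u² (n(u) = (u² + u²) - 1 = 2*u² - 1 = -1 + 2*u²)
H(A, M) = -59 (H(A, M) = -1*59 = -59)
w(7) - H(n(k), W(10)) = 7² - 1*(-59) = 49 + 59 = 108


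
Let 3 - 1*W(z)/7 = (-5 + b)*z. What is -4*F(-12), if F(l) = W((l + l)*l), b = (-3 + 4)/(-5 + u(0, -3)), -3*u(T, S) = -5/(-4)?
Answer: -2723028/65 ≈ -41893.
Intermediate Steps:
u(T, S) = -5/12 (u(T, S) = -(-5)/(3*(-4)) = -(-5)*(-1)/(3*4) = -1/3*5/4 = -5/12)
b = -12/65 (b = (-3 + 4)/(-5 - 5/12) = 1/(-65/12) = 1*(-12/65) = -12/65 ≈ -0.18462)
W(z) = 21 + 2359*z/65 (W(z) = 21 - 7*(-5 - 12/65)*z = 21 - (-2359)*z/65 = 21 + 2359*z/65)
F(l) = 21 + 4718*l**2/65 (F(l) = 21 + 2359*((l + l)*l)/65 = 21 + 2359*((2*l)*l)/65 = 21 + 2359*(2*l**2)/65 = 21 + 4718*l**2/65)
-4*F(-12) = -4*(21 + (4718/65)*(-12)**2) = -4*(21 + (4718/65)*144) = -4*(21 + 679392/65) = -4*680757/65 = -2723028/65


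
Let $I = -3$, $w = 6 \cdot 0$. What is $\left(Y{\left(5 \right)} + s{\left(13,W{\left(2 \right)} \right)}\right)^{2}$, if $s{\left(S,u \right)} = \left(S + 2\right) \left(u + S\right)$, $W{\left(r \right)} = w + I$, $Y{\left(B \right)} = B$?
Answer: $24025$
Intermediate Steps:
$w = 0$
$W{\left(r \right)} = -3$ ($W{\left(r \right)} = 0 - 3 = -3$)
$s{\left(S,u \right)} = \left(2 + S\right) \left(S + u\right)$
$\left(Y{\left(5 \right)} + s{\left(13,W{\left(2 \right)} \right)}\right)^{2} = \left(5 + \left(13^{2} + 2 \cdot 13 + 2 \left(-3\right) + 13 \left(-3\right)\right)\right)^{2} = \left(5 + \left(169 + 26 - 6 - 39\right)\right)^{2} = \left(5 + 150\right)^{2} = 155^{2} = 24025$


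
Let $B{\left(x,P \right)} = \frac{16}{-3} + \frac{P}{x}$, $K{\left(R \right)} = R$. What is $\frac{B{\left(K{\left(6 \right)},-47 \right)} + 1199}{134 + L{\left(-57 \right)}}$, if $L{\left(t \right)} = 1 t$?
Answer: $\frac{7115}{462} \approx 15.4$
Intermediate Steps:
$L{\left(t \right)} = t$
$B{\left(x,P \right)} = - \frac{16}{3} + \frac{P}{x}$ ($B{\left(x,P \right)} = 16 \left(- \frac{1}{3}\right) + \frac{P}{x} = - \frac{16}{3} + \frac{P}{x}$)
$\frac{B{\left(K{\left(6 \right)},-47 \right)} + 1199}{134 + L{\left(-57 \right)}} = \frac{\left(- \frac{16}{3} - \frac{47}{6}\right) + 1199}{134 - 57} = \frac{\left(- \frac{16}{3} - \frac{47}{6}\right) + 1199}{77} = \left(\left(- \frac{16}{3} - \frac{47}{6}\right) + 1199\right) \frac{1}{77} = \left(- \frac{79}{6} + 1199\right) \frac{1}{77} = \frac{7115}{6} \cdot \frac{1}{77} = \frac{7115}{462}$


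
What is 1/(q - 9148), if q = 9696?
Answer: 1/548 ≈ 0.0018248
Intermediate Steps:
1/(q - 9148) = 1/(9696 - 9148) = 1/548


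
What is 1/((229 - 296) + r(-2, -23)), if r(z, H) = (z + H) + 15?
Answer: -1/77 ≈ -0.012987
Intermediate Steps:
r(z, H) = 15 + H + z (r(z, H) = (H + z) + 15 = 15 + H + z)
1/((229 - 296) + r(-2, -23)) = 1/((229 - 296) + (15 - 23 - 2)) = 1/(-67 - 10) = 1/(-77) = -1/77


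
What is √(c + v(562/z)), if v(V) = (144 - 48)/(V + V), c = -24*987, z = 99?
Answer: 1824*I*√562/281 ≈ 153.88*I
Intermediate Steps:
c = -23688
v(V) = 48/V (v(V) = 96/((2*V)) = 96*(1/(2*V)) = 48/V)
√(c + v(562/z)) = √(-23688 + 48/((562/99))) = √(-23688 + 48/((562*(1/99)))) = √(-23688 + 48/(562/99)) = √(-23688 + 48*(99/562)) = √(-23688 + 2376/281) = √(-6653952/281) = 1824*I*√562/281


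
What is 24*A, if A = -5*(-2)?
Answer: 240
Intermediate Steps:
A = 10
24*A = 24*10 = 240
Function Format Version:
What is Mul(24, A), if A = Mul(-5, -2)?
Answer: 240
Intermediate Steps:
A = 10
Mul(24, A) = Mul(24, 10) = 240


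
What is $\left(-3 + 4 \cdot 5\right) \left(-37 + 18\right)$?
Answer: $-323$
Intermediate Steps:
$\left(-3 + 4 \cdot 5\right) \left(-37 + 18\right) = \left(-3 + 20\right) \left(-19\right) = 17 \left(-19\right) = -323$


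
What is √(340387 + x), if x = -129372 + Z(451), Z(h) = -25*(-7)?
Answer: 7*√4310 ≈ 459.55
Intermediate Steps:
Z(h) = 175
x = -129197 (x = -129372 + 175 = -129197)
√(340387 + x) = √(340387 - 129197) = √211190 = 7*√4310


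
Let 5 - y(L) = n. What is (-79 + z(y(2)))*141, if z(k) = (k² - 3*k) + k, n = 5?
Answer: -11139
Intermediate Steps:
y(L) = 0 (y(L) = 5 - 1*5 = 5 - 5 = 0)
z(k) = k² - 2*k
(-79 + z(y(2)))*141 = (-79 + 0*(-2 + 0))*141 = (-79 + 0*(-2))*141 = (-79 + 0)*141 = -79*141 = -11139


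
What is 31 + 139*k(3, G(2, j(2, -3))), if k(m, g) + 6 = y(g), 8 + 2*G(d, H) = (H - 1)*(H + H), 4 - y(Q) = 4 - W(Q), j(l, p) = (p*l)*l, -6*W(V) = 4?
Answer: -2687/3 ≈ -895.67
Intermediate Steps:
W(V) = -⅔ (W(V) = -⅙*4 = -⅔)
j(l, p) = p*l² (j(l, p) = (l*p)*l = p*l²)
y(Q) = -⅔ (y(Q) = 4 - (4 - 1*(-⅔)) = 4 - (4 + ⅔) = 4 - 1*14/3 = 4 - 14/3 = -⅔)
G(d, H) = -4 + H*(-1 + H) (G(d, H) = -4 + ((H - 1)*(H + H))/2 = -4 + ((-1 + H)*(2*H))/2 = -4 + (2*H*(-1 + H))/2 = -4 + H*(-1 + H))
k(m, g) = -20/3 (k(m, g) = -6 - ⅔ = -20/3)
31 + 139*k(3, G(2, j(2, -3))) = 31 + 139*(-20/3) = 31 - 2780/3 = -2687/3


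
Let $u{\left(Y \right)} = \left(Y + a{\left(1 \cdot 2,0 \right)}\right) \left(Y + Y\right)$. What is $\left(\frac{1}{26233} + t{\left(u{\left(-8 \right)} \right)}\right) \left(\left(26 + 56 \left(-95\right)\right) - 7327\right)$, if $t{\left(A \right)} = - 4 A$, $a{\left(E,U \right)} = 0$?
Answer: $\frac{169516374195}{26233} \approx 6.462 \cdot 10^{6}$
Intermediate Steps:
$u{\left(Y \right)} = 2 Y^{2}$ ($u{\left(Y \right)} = \left(Y + 0\right) \left(Y + Y\right) = Y 2 Y = 2 Y^{2}$)
$\left(\frac{1}{26233} + t{\left(u{\left(-8 \right)} \right)}\right) \left(\left(26 + 56 \left(-95\right)\right) - 7327\right) = \left(\frac{1}{26233} - 4 \cdot 2 \left(-8\right)^{2}\right) \left(\left(26 + 56 \left(-95\right)\right) - 7327\right) = \left(\frac{1}{26233} - 4 \cdot 2 \cdot 64\right) \left(\left(26 - 5320\right) - 7327\right) = \left(\frac{1}{26233} - 512\right) \left(-5294 - 7327\right) = \left(\frac{1}{26233} - 512\right) \left(-12621\right) = \left(- \frac{13431295}{26233}\right) \left(-12621\right) = \frac{169516374195}{26233}$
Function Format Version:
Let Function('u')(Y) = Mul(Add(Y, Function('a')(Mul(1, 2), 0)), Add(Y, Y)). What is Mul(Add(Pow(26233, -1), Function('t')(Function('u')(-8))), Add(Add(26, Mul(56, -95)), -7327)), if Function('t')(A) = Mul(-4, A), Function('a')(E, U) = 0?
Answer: Rational(169516374195, 26233) ≈ 6.4620e+6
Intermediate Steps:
Function('u')(Y) = Mul(2, Pow(Y, 2)) (Function('u')(Y) = Mul(Add(Y, 0), Add(Y, Y)) = Mul(Y, Mul(2, Y)) = Mul(2, Pow(Y, 2)))
Mul(Add(Pow(26233, -1), Function('t')(Function('u')(-8))), Add(Add(26, Mul(56, -95)), -7327)) = Mul(Add(Pow(26233, -1), Mul(-4, Mul(2, Pow(-8, 2)))), Add(Add(26, Mul(56, -95)), -7327)) = Mul(Add(Rational(1, 26233), Mul(-4, Mul(2, 64))), Add(Add(26, -5320), -7327)) = Mul(Add(Rational(1, 26233), Mul(-4, 128)), Add(-5294, -7327)) = Mul(Add(Rational(1, 26233), -512), -12621) = Mul(Rational(-13431295, 26233), -12621) = Rational(169516374195, 26233)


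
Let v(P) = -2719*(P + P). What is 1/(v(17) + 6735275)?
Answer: 1/6642829 ≈ 1.5054e-7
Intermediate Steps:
v(P) = -5438*P
1/(v(17) + 6735275) = 1/(-5438*17 + 6735275) = 1/(-92446 + 6735275) = 1/6642829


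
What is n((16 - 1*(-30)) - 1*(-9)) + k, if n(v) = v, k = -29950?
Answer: -29895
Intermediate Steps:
n((16 - 1*(-30)) - 1*(-9)) + k = ((16 - 1*(-30)) - 1*(-9)) - 29950 = ((16 + 30) + 9) - 29950 = (46 + 9) - 29950 = 55 - 29950 = -29895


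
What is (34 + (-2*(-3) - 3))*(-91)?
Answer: -3367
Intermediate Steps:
(34 + (-2*(-3) - 3))*(-91) = (34 + (6 - 3))*(-91) = (34 + 3)*(-91) = 37*(-91) = -3367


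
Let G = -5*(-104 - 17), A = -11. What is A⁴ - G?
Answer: 14036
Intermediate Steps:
G = 605 (G = -5*(-121) = 605)
A⁴ - G = (-11)⁴ - 1*605 = 14641 - 605 = 14036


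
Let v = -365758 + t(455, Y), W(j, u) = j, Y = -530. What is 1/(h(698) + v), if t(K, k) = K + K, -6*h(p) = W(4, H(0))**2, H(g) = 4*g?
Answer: -3/1094552 ≈ -2.7408e-6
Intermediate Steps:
h(p) = -8/3 (h(p) = -1/6*4**2 = -1/6*16 = -8/3)
t(K, k) = 2*K
v = -364848 (v = -365758 + 2*455 = -365758 + 910 = -364848)
1/(h(698) + v) = 1/(-8/3 - 364848) = 1/(-1094552/3) = -3/1094552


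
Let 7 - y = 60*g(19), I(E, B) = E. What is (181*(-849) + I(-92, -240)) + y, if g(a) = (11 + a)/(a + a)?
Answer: -2922226/19 ≈ -1.5380e+5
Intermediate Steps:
g(a) = (11 + a)/(2*a) (g(a) = (11 + a)/((2*a)) = (11 + a)*(1/(2*a)) = (11 + a)/(2*a))
y = -767/19 (y = 7 - 60*(½)*(11 + 19)/19 = 7 - 60*(½)*(1/19)*30 = 7 - 60*15/19 = 7 - 1*900/19 = 7 - 900/19 = -767/19 ≈ -40.368)
(181*(-849) + I(-92, -240)) + y = (181*(-849) - 92) - 767/19 = (-153669 - 92) - 767/19 = -153761 - 767/19 = -2922226/19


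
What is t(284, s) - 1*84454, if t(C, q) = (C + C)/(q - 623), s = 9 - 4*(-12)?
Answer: -23900766/283 ≈ -84455.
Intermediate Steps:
s = 57 (s = 9 + 48 = 57)
t(C, q) = 2*C/(-623 + q) (t(C, q) = (2*C)/(-623 + q) = 2*C/(-623 + q))
t(284, s) - 1*84454 = 2*284/(-623 + 57) - 1*84454 = 2*284/(-566) - 84454 = 2*284*(-1/566) - 84454 = -284/283 - 84454 = -23900766/283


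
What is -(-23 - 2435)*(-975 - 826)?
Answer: -4426858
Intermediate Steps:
-(-23 - 2435)*(-975 - 826) = -(-2458)*(-1801) = -1*4426858 = -4426858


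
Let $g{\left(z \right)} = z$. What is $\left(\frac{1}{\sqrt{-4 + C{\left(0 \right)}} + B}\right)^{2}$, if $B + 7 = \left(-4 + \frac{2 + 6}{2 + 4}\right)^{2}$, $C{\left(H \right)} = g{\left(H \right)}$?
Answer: $- \frac{26163}{105625} - \frac{2916 i}{105625} \approx -0.2477 - 0.027607 i$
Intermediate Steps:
$C{\left(H \right)} = H$
$B = \frac{1}{9}$ ($B = -7 + \left(-4 + \frac{2 + 6}{2 + 4}\right)^{2} = -7 + \left(-4 + \frac{8}{6}\right)^{2} = -7 + \left(-4 + 8 \cdot \frac{1}{6}\right)^{2} = -7 + \left(-4 + \frac{4}{3}\right)^{2} = -7 + \left(- \frac{8}{3}\right)^{2} = -7 + \frac{64}{9} = \frac{1}{9} \approx 0.11111$)
$\left(\frac{1}{\sqrt{-4 + C{\left(0 \right)}} + B}\right)^{2} = \left(\frac{1}{\sqrt{-4 + 0} + \frac{1}{9}}\right)^{2} = \left(\frac{1}{\sqrt{-4} + \frac{1}{9}}\right)^{2} = \left(\frac{1}{2 i + \frac{1}{9}}\right)^{2} = \left(\frac{1}{\frac{1}{9} + 2 i}\right)^{2} = \left(\frac{81 \left(\frac{1}{9} - 2 i\right)}{325}\right)^{2} = \frac{6561 \left(\frac{1}{9} - 2 i\right)^{2}}{105625}$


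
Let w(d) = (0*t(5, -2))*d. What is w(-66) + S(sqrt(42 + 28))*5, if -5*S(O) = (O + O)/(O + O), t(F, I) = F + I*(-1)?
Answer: -1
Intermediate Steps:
t(F, I) = F - I
S(O) = -1/5 (S(O) = -(O + O)/(5*(O + O)) = -2*O/(5*(2*O)) = -2*O*1/(2*O)/5 = -1/5*1 = -1/5)
w(d) = 0 (w(d) = (0*(5 - 1*(-2)))*d = (0*(5 + 2))*d = (0*7)*d = 0*d = 0)
w(-66) + S(sqrt(42 + 28))*5 = 0 - 1/5*5 = 0 - 1 = -1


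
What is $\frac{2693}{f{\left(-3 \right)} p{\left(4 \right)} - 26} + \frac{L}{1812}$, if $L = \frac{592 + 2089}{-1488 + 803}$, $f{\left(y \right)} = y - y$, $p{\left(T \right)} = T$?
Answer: $- \frac{1671337583}{16135860} \approx -103.58$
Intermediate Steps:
$f{\left(y \right)} = 0$
$L = - \frac{2681}{685}$ ($L = \frac{2681}{-685} = 2681 \left(- \frac{1}{685}\right) = - \frac{2681}{685} \approx -3.9139$)
$\frac{2693}{f{\left(-3 \right)} p{\left(4 \right)} - 26} + \frac{L}{1812} = \frac{2693}{0 \cdot 4 - 26} - \frac{2681}{685 \cdot 1812} = \frac{2693}{0 - 26} - \frac{2681}{1241220} = \frac{2693}{-26} - \frac{2681}{1241220} = 2693 \left(- \frac{1}{26}\right) - \frac{2681}{1241220} = - \frac{2693}{26} - \frac{2681}{1241220} = - \frac{1671337583}{16135860}$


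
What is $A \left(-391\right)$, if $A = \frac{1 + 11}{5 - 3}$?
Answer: $-2346$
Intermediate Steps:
$A = 6$ ($A = \frac{12}{2} = 12 \cdot \frac{1}{2} = 6$)
$A \left(-391\right) = 6 \left(-391\right) = -2346$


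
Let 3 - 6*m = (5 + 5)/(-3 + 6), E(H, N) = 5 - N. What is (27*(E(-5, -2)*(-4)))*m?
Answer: 42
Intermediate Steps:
m = -1/18 (m = ½ - (5 + 5)/(6*(-3 + 6)) = ½ - 10/(6*3) = ½ - 10/18 = ½ - ⅙*10/3 = ½ - 5/9 = -1/18 ≈ -0.055556)
(27*(E(-5, -2)*(-4)))*m = (27*((5 - 1*(-2))*(-4)))*(-1/18) = (27*((5 + 2)*(-4)))*(-1/18) = (27*(7*(-4)))*(-1/18) = (27*(-28))*(-1/18) = -756*(-1/18) = 42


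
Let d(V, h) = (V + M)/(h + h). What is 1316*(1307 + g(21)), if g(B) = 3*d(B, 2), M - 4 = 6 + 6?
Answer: 1756531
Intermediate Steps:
M = 16 (M = 4 + (6 + 6) = 4 + 12 = 16)
d(V, h) = (16 + V)/(2*h) (d(V, h) = (V + 16)/(h + h) = (16 + V)/((2*h)) = (16 + V)*(1/(2*h)) = (16 + V)/(2*h))
g(B) = 12 + 3*B/4 (g(B) = 3*((½)*(16 + B)/2) = 3*((½)*(½)*(16 + B)) = 3*(4 + B/4) = 12 + 3*B/4)
1316*(1307 + g(21)) = 1316*(1307 + (12 + (¾)*21)) = 1316*(1307 + (12 + 63/4)) = 1316*(1307 + 111/4) = 1316*(5339/4) = 1756531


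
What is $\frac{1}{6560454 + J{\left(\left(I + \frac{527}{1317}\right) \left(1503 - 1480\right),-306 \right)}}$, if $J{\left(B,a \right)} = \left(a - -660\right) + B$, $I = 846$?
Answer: $\frac{1317}{8666222443} \approx 1.5197 \cdot 10^{-7}$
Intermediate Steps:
$J{\left(B,a \right)} = 660 + B + a$ ($J{\left(B,a \right)} = \left(a + 660\right) + B = \left(660 + a\right) + B = 660 + B + a$)
$\frac{1}{6560454 + J{\left(\left(I + \frac{527}{1317}\right) \left(1503 - 1480\right),-306 \right)}} = \frac{1}{6560454 + \left(660 + \left(846 + \frac{527}{1317}\right) \left(1503 - 1480\right) - 306\right)} = \frac{1}{6560454 + \left(660 + \left(846 + 527 \cdot \frac{1}{1317}\right) 23 - 306\right)} = \frac{1}{6560454 + \left(660 + \left(846 + \frac{527}{1317}\right) 23 - 306\right)} = \frac{1}{6560454 + \left(660 + \frac{1114709}{1317} \cdot 23 - 306\right)} = \frac{1}{6560454 + \left(660 + \frac{25638307}{1317} - 306\right)} = \frac{1}{6560454 + \frac{26104525}{1317}} = \frac{1}{\frac{8666222443}{1317}} = \frac{1317}{8666222443}$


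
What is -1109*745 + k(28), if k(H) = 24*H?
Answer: -825533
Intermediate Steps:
-1109*745 + k(28) = -1109*745 + 24*28 = -826205 + 672 = -825533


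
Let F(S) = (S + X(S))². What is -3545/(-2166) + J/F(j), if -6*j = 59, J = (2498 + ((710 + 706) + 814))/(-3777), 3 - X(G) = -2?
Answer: 3630623179/2293401954 ≈ 1.5831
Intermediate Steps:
X(G) = 5 (X(G) = 3 - 1*(-2) = 3 + 2 = 5)
J = -1576/1259 (J = (2498 + (1416 + 814))*(-1/3777) = (2498 + 2230)*(-1/3777) = 4728*(-1/3777) = -1576/1259 ≈ -1.2518)
j = -59/6 (j = -⅙*59 = -59/6 ≈ -9.8333)
F(S) = (5 + S)² (F(S) = (S + 5)² = (5 + S)²)
-3545/(-2166) + J/F(j) = -3545/(-2166) - 1576/(1259*(5 - 59/6)²) = -3545*(-1/2166) - 1576/(1259*((-29/6)²)) = 3545/2166 - 1576/(1259*841/36) = 3545/2166 - 1576/1259*36/841 = 3545/2166 - 56736/1058819 = 3630623179/2293401954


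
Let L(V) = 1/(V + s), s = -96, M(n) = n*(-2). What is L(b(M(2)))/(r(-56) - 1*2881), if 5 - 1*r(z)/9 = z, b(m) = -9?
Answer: 1/244860 ≈ 4.0840e-6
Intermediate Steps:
M(n) = -2*n
L(V) = 1/(-96 + V) (L(V) = 1/(V - 96) = 1/(-96 + V))
r(z) = 45 - 9*z
L(b(M(2)))/(r(-56) - 1*2881) = 1/((-96 - 9)*((45 - 9*(-56)) - 1*2881)) = 1/((-105)*((45 + 504) - 2881)) = -1/(105*(549 - 2881)) = -1/105/(-2332) = -1/105*(-1/2332) = 1/244860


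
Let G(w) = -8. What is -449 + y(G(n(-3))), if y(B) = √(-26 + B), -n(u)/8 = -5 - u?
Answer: -449 + I*√34 ≈ -449.0 + 5.831*I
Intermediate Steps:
n(u) = 40 + 8*u (n(u) = -8*(-5 - u) = 40 + 8*u)
-449 + y(G(n(-3))) = -449 + √(-26 - 8) = -449 + √(-34) = -449 + I*√34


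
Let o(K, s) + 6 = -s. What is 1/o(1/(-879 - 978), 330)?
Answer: -1/336 ≈ -0.0029762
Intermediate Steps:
o(K, s) = -6 - s
1/o(1/(-879 - 978), 330) = 1/(-6 - 1*330) = 1/(-6 - 330) = 1/(-336) = -1/336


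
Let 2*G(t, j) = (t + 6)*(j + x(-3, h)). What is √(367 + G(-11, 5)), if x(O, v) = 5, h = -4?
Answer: 3*√38 ≈ 18.493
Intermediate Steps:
G(t, j) = (5 + j)*(6 + t)/2 (G(t, j) = ((t + 6)*(j + 5))/2 = ((6 + t)*(5 + j))/2 = ((5 + j)*(6 + t))/2 = (5 + j)*(6 + t)/2)
√(367 + G(-11, 5)) = √(367 + (15 + 3*5 + (5/2)*(-11) + (½)*5*(-11))) = √(367 + (15 + 15 - 55/2 - 55/2)) = √(367 - 25) = √342 = 3*√38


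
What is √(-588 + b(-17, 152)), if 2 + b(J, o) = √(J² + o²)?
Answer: √(-590 + √23393) ≈ 20.906*I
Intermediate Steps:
b(J, o) = -2 + √(J² + o²)
√(-588 + b(-17, 152)) = √(-588 + (-2 + √((-17)² + 152²))) = √(-588 + (-2 + √(289 + 23104))) = √(-588 + (-2 + √23393)) = √(-590 + √23393)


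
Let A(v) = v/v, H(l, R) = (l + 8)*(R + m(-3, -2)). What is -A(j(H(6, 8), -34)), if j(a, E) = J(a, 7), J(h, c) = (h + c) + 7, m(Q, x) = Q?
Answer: -1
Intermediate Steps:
J(h, c) = 7 + c + h (J(h, c) = (c + h) + 7 = 7 + c + h)
H(l, R) = (-3 + R)*(8 + l) (H(l, R) = (l + 8)*(R - 3) = (8 + l)*(-3 + R) = (-3 + R)*(8 + l))
j(a, E) = 14 + a (j(a, E) = 7 + 7 + a = 14 + a)
A(v) = 1
-A(j(H(6, 8), -34)) = -1*1 = -1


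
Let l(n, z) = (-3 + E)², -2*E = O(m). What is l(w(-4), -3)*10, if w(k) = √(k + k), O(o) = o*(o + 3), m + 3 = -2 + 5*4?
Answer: 190440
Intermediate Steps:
m = 15 (m = -3 + (-2 + 5*4) = -3 + (-2 + 20) = -3 + 18 = 15)
O(o) = o*(3 + o)
E = -135 (E = -15*(3 + 15)/2 = -15*18/2 = -½*270 = -135)
w(k) = √2*√k (w(k) = √(2*k) = √2*√k)
l(n, z) = 19044 (l(n, z) = (-3 - 135)² = (-138)² = 19044)
l(w(-4), -3)*10 = 19044*10 = 190440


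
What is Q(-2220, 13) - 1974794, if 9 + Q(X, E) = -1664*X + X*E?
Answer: 1690417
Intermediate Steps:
Q(X, E) = -9 - 1664*X + E*X (Q(X, E) = -9 + (-1664*X + X*E) = -9 + (-1664*X + E*X) = -9 - 1664*X + E*X)
Q(-2220, 13) - 1974794 = (-9 - 1664*(-2220) + 13*(-2220)) - 1974794 = (-9 + 3694080 - 28860) - 1974794 = 3665211 - 1974794 = 1690417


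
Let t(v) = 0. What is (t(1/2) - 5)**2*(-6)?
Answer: -150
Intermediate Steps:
(t(1/2) - 5)**2*(-6) = (0 - 5)**2*(-6) = (-5)**2*(-6) = 25*(-6) = -150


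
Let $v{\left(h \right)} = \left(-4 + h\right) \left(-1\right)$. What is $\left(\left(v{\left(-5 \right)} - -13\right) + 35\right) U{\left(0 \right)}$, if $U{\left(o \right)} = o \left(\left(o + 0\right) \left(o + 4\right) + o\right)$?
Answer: $0$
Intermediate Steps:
$v{\left(h \right)} = 4 - h$
$U{\left(o \right)} = o \left(o + o \left(4 + o\right)\right)$ ($U{\left(o \right)} = o \left(o \left(4 + o\right) + o\right) = o \left(o + o \left(4 + o\right)\right)$)
$\left(\left(v{\left(-5 \right)} - -13\right) + 35\right) U{\left(0 \right)} = \left(\left(\left(4 - -5\right) - -13\right) + 35\right) 0^{2} \left(5 + 0\right) = \left(\left(\left(4 + 5\right) + 13\right) + 35\right) 0 \cdot 5 = \left(\left(9 + 13\right) + 35\right) 0 = \left(22 + 35\right) 0 = 57 \cdot 0 = 0$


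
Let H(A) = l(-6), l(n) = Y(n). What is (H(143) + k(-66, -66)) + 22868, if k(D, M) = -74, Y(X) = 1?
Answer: 22795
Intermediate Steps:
l(n) = 1
H(A) = 1
(H(143) + k(-66, -66)) + 22868 = (1 - 74) + 22868 = -73 + 22868 = 22795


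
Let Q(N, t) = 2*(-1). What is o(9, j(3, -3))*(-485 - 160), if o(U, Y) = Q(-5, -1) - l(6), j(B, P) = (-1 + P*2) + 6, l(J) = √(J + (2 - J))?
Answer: 1290 + 645*√2 ≈ 2202.2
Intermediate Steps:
Q(N, t) = -2
l(J) = √2
j(B, P) = 5 + 2*P (j(B, P) = (-1 + 2*P) + 6 = 5 + 2*P)
o(U, Y) = -2 - √2
o(9, j(3, -3))*(-485 - 160) = (-2 - √2)*(-485 - 160) = (-2 - √2)*(-645) = 1290 + 645*√2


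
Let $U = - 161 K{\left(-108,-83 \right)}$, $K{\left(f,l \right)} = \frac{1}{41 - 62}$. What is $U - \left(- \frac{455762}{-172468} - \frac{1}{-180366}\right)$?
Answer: $\frac{6511901827}{1296140137} \approx 5.0241$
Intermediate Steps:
$K{\left(f,l \right)} = - \frac{1}{21}$ ($K{\left(f,l \right)} = \frac{1}{-21} = - \frac{1}{21}$)
$U = \frac{23}{3}$ ($U = \left(-161\right) \left(- \frac{1}{21}\right) = \frac{23}{3} \approx 7.6667$)
$U - \left(- \frac{455762}{-172468} - \frac{1}{-180366}\right) = \frac{23}{3} - \left(- \frac{455762}{-172468} - \frac{1}{-180366}\right) = \frac{23}{3} - \left(\left(-455762\right) \left(- \frac{1}{172468}\right) - - \frac{1}{180366}\right) = \frac{23}{3} - \left(\frac{227881}{86234} + \frac{1}{180366}\right) = \frac{23}{3} - \frac{10275517670}{3888420411} = \frac{6511901827}{1296140137}$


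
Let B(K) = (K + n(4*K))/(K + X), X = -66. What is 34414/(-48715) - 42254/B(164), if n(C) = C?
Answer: -10087588663/1997315 ≈ -5050.6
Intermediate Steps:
B(K) = 5*K/(-66 + K) (B(K) = (K + 4*K)/(K - 66) = (5*K)/(-66 + K) = 5*K/(-66 + K))
34414/(-48715) - 42254/B(164) = 34414/(-48715) - 42254/(5*164/(-66 + 164)) = 34414*(-1/48715) - 42254/(5*164/98) = -34414/48715 - 42254/(5*164*(1/98)) = -34414/48715 - 42254/410/49 = -34414/48715 - 42254*49/410 = -34414/48715 - 1035223/205 = -10087588663/1997315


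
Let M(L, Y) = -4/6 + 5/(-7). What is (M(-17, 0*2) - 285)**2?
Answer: 36168196/441 ≈ 82014.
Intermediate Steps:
M(L, Y) = -29/21 (M(L, Y) = -4*1/6 + 5*(-1/7) = -2/3 - 5/7 = -29/21)
(M(-17, 0*2) - 285)**2 = (-29/21 - 285)**2 = (-6014/21)**2 = 36168196/441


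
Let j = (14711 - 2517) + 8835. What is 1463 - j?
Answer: -19566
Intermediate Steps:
j = 21029 (j = 12194 + 8835 = 21029)
1463 - j = 1463 - 1*21029 = 1463 - 21029 = -19566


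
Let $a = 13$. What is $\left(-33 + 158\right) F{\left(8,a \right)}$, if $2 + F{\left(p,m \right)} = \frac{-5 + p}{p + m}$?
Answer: $- \frac{1625}{7} \approx -232.14$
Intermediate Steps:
$F{\left(p,m \right)} = -2 + \frac{-5 + p}{m + p}$ ($F{\left(p,m \right)} = -2 + \frac{-5 + p}{p + m} = -2 + \frac{-5 + p}{m + p}$)
$\left(-33 + 158\right) F{\left(8,a \right)} = \left(-33 + 158\right) \frac{-5 - 8 - 26}{13 + 8} = 125 \frac{-5 - 8 - 26}{21} = 125 \cdot \frac{1}{21} \left(-39\right) = 125 \left(- \frac{13}{7}\right) = - \frac{1625}{7}$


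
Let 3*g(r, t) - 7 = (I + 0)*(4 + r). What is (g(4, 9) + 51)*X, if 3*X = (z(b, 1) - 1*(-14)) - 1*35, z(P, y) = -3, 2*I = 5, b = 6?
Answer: -480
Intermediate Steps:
I = 5/2 (I = (½)*5 = 5/2 ≈ 2.5000)
g(r, t) = 17/3 + 5*r/6 (g(r, t) = 7/3 + ((5/2 + 0)*(4 + r))/3 = 7/3 + (5*(4 + r)/2)/3 = 7/3 + (10 + 5*r/2)/3 = 7/3 + (10/3 + 5*r/6) = 17/3 + 5*r/6)
X = -8 (X = ((-3 - 1*(-14)) - 1*35)/3 = ((-3 + 14) - 35)/3 = (11 - 35)/3 = (⅓)*(-24) = -8)
(g(4, 9) + 51)*X = ((17/3 + (⅚)*4) + 51)*(-8) = ((17/3 + 10/3) + 51)*(-8) = (9 + 51)*(-8) = 60*(-8) = -480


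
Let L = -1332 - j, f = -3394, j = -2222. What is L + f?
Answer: -2504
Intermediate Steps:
L = 890 (L = -1332 - 1*(-2222) = -1332 + 2222 = 890)
L + f = 890 - 3394 = -2504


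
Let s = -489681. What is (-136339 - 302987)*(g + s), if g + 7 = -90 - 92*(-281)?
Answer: 203814753876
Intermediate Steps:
g = 25755 (g = -7 + (-90 - 92*(-281)) = -7 + (-90 + 25852) = -7 + 25762 = 25755)
(-136339 - 302987)*(g + s) = (-136339 - 302987)*(25755 - 489681) = -439326*(-463926) = 203814753876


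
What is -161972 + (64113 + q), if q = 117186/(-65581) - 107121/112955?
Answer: -724930557675376/7407701855 ≈ -97862.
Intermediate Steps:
q = -20261846931/7407701855 (q = 117186*(-1/65581) - 107121*1/112955 = -117186/65581 - 107121/112955 = -20261846931/7407701855 ≈ -2.7352)
-161972 + (64113 + q) = -161972 + (64113 - 20261846931/7407701855) = -161972 + 474909727182684/7407701855 = -724930557675376/7407701855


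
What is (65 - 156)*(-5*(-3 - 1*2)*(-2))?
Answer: 4550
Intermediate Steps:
(65 - 156)*(-5*(-3 - 1*2)*(-2)) = -91*(-5*(-3 - 2))*(-2) = -91*(-5*(-5))*(-2) = -2275*(-2) = -91*(-50) = 4550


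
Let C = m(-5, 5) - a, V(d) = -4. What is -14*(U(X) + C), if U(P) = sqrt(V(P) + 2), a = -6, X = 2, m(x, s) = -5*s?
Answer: 266 - 14*I*sqrt(2) ≈ 266.0 - 19.799*I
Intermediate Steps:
U(P) = I*sqrt(2) (U(P) = sqrt(-4 + 2) = sqrt(-2) = I*sqrt(2))
C = -19 (C = -5*5 - 1*(-6) = -25 + 6 = -19)
-14*(U(X) + C) = -14*(I*sqrt(2) - 19) = -14*(-19 + I*sqrt(2)) = 266 - 14*I*sqrt(2)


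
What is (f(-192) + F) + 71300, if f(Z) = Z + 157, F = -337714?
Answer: -266449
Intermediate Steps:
f(Z) = 157 + Z
(f(-192) + F) + 71300 = ((157 - 192) - 337714) + 71300 = (-35 - 337714) + 71300 = -337749 + 71300 = -266449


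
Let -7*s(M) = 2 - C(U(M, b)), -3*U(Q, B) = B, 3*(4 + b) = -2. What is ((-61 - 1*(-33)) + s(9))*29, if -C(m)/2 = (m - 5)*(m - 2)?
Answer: -472294/567 ≈ -832.97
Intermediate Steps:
b = -14/3 (b = -4 + (1/3)*(-2) = -4 - 2/3 = -14/3 ≈ -4.6667)
U(Q, B) = -B/3
C(m) = -2*(-5 + m)*(-2 + m) (C(m) = -2*(m - 5)*(m - 2) = -2*(-5 + m)*(-2 + m))
s(M) = -410/567 (s(M) = -(2 - (-20 - 2*(-1/3*(-14/3))**2 + 14*(-1/3*(-14/3))))/7 = -(2 - (-20 - 2*(14/9)**2 + 14*(14/9)))/7 = -(2 - (-20 - 2*196/81 + 196/9))/7 = -(2 - (-20 - 392/81 + 196/9))/7 = -(2 - 1*(-248/81))/7 = -(2 + 248/81)/7 = -1/7*410/81 = -410/567)
((-61 - 1*(-33)) + s(9))*29 = ((-61 - 1*(-33)) - 410/567)*29 = ((-61 + 33) - 410/567)*29 = (-28 - 410/567)*29 = -16286/567*29 = -472294/567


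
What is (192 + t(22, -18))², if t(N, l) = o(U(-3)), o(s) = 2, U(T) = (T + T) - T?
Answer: 37636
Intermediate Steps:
U(T) = T (U(T) = 2*T - T = T)
t(N, l) = 2
(192 + t(22, -18))² = (192 + 2)² = 194² = 37636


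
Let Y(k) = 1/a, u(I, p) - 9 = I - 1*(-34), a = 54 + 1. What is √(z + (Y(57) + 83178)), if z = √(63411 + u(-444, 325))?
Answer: √(251613505 + 3025*√63010)/55 ≈ 288.84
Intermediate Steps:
a = 55
u(I, p) = 43 + I (u(I, p) = 9 + (I - 1*(-34)) = 9 + (I + 34) = 9 + (34 + I) = 43 + I)
Y(k) = 1/55
z = √63010 (z = √(63411 + (43 - 444)) = √(63411 - 401) = √63010 ≈ 251.02)
√(z + (Y(57) + 83178)) = √(√63010 + (1/55 + 83178)) = √(√63010 + 4574791/55) = √(4574791/55 + √63010)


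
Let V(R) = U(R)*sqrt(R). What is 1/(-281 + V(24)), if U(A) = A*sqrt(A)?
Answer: 1/295 ≈ 0.0033898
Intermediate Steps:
U(A) = A**(3/2)
V(R) = R**2 (V(R) = R**(3/2)*sqrt(R) = R**2)
1/(-281 + V(24)) = 1/(-281 + 24**2) = 1/(-281 + 576) = 1/295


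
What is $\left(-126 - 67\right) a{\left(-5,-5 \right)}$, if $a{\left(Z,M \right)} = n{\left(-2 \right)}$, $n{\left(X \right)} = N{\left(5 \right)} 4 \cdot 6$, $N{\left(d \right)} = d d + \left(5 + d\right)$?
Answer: $-162120$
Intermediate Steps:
$N{\left(d \right)} = 5 + d + d^{2}$ ($N{\left(d \right)} = d^{2} + \left(5 + d\right) = 5 + d + d^{2}$)
$n{\left(X \right)} = 840$ ($n{\left(X \right)} = \left(5 + 5 + 5^{2}\right) 4 \cdot 6 = \left(5 + 5 + 25\right) 4 \cdot 6 = 35 \cdot 4 \cdot 6 = 140 \cdot 6 = 840$)
$a{\left(Z,M \right)} = 840$
$\left(-126 - 67\right) a{\left(-5,-5 \right)} = \left(-126 - 67\right) 840 = \left(-193\right) 840 = -162120$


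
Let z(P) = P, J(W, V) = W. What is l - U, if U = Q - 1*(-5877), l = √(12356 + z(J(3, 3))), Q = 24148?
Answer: -30025 + √12359 ≈ -29914.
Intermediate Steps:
l = √12359 (l = √(12356 + 3) = √12359 ≈ 111.17)
U = 30025 (U = 24148 - 1*(-5877) = 24148 + 5877 = 30025)
l - U = √12359 - 1*30025 = √12359 - 30025 = -30025 + √12359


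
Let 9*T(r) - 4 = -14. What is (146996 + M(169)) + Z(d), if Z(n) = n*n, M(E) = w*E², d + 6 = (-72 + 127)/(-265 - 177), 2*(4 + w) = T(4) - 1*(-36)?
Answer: 933680225221/1758276 ≈ 5.3102e+5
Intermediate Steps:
T(r) = -10/9 (T(r) = 4/9 + (⅑)*(-14) = 4/9 - 14/9 = -10/9)
w = 121/9 (w = -4 + (-10/9 - 1*(-36))/2 = -4 + (-10/9 + 36)/2 = -4 + (½)*(314/9) = -4 + 157/9 = 121/9 ≈ 13.444)
d = -2707/442 (d = -6 + (-72 + 127)/(-265 - 177) = -6 + 55/(-442) = -6 + 55*(-1/442) = -6 - 55/442 = -2707/442 ≈ -6.1244)
M(E) = 121*E²/9
Z(n) = n²
(146996 + M(169)) + Z(d) = (146996 + (121/9)*169²) + (-2707/442)² = (146996 + (121/9)*28561) + 7327849/195364 = (146996 + 3455881/9) + 7327849/195364 = 4778845/9 + 7327849/195364 = 933680225221/1758276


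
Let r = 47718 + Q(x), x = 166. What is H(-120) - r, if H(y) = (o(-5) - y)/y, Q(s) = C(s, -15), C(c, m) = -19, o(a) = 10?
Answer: -572401/12 ≈ -47700.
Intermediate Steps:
Q(s) = -19
H(y) = (10 - y)/y
r = 47699 (r = 47718 - 19 = 47699)
H(-120) - r = (10 - 1*(-120))/(-120) - 1*47699 = -(10 + 120)/120 - 47699 = -1/120*130 - 47699 = -13/12 - 47699 = -572401/12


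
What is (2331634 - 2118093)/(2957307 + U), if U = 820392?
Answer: 213541/3777699 ≈ 0.056527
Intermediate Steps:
(2331634 - 2118093)/(2957307 + U) = (2331634 - 2118093)/(2957307 + 820392) = 213541/3777699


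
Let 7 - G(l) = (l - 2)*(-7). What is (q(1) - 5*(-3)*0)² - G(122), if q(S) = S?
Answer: -846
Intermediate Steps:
G(l) = -7 + 7*l (G(l) = 7 - (l - 2)*(-7) = 7 - (-2 + l)*(-7) = 7 - (14 - 7*l) = 7 + (-14 + 7*l) = -7 + 7*l)
(q(1) - 5*(-3)*0)² - G(122) = (1 - 5*(-3)*0)² - (-7 + 7*122) = (1 + 15*0)² - (-7 + 854) = (1 + 0)² - 1*847 = 1² - 847 = 1 - 847 = -846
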